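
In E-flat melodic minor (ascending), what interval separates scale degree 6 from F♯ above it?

augmented fourth

Scale degree 6 of Eb melodic minor (ascending) is C.
C up to F#: letters C→F make it a fourth; 6 semitones makes it augmented.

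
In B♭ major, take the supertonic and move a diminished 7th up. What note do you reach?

Bbb

The supertonic of Bb major is C.
A diminished seventh (9 semitones) above C lands on the letter B, giving Bbb.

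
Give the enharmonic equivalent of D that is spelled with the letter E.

Ebb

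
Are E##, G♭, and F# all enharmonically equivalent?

E## is pitch class 6; Gb is pitch class 6; F# is pitch class 6.
All spellings map to pitch class 6, so they are enharmonically equivalent.

Yes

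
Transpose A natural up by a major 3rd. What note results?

C#

A third above A lands on the letter C.
A major third spans 4 semitones, so A moves to pitch class 1. On the letter C that is C#.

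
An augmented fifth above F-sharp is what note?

C##

A fifth above F lands on the letter C.
An augmented fifth spans 8 semitones, so F# moves to pitch class 2. On the letter C that is C##.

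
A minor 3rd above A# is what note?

C#

A up a major third is C#, so the target letter is C.
From A#, a minor third is 3 semitones up: C#.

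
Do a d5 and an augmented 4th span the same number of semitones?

A diminished fifth spans 6 semitones; an augmented fourth spans 6.
They are enharmonically equivalent.

Yes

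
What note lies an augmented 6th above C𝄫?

Ab

A sixth above C lands on the letter A.
An augmented sixth spans 10 semitones, so Cbb moves to pitch class 8. On the letter A that is Ab.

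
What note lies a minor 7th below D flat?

Eb

D down a major seventh is Eb, so the target letter is E.
From Db, a minor seventh is 10 semitones down: Eb.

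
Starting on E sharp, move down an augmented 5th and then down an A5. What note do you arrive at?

An augmented fifth down from E# is A (letter A, 8 semitones down).
An augmented fifth down from A is Db (letter D, 8 semitones down).

Db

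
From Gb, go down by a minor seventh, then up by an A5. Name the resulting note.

E

A minor seventh down from Gb is Ab (letter A, 10 semitones down).
An augmented fifth up from Ab is E (letter E, 8 semitones up).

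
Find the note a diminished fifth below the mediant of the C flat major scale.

A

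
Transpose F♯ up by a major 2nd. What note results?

A second above F lands on the letter G.
A major second spans 2 semitones, so F# moves to pitch class 8. On the letter G that is G#.

G#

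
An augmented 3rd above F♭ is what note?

A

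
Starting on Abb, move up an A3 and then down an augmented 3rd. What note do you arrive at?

An augmented third up from Abb is C (letter C, 5 semitones up).
An augmented third down from C is Abb (letter A, 5 semitones down).

Abb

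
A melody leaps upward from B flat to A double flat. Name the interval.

Counting letters B–C–D–E–F–G–A gives a seventh.
Bb→Abb = 9 semitones, 2 narrower than the major seventh (11), so diminished.

diminished seventh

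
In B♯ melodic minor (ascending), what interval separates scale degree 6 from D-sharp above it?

Scale degree 6 of B# melodic minor (ascending) is G##.
G## up to D#: letters G→D make it a fifth; 6 semitones makes it diminished.

diminished fifth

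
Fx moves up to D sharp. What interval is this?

minor sixth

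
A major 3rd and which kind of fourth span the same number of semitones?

A major third spans 4 semitones.
A fourth spanning 4 semitones is diminished (the perfect fourth is 5).

diminished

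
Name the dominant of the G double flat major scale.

Dbb

The Gbb major scale runs Gbb Abb Bbb Cbb Dbb Ebb Fb.
Degree 5 is Dbb.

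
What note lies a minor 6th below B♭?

B down a major sixth is D, so the target letter is D.
From Bb, a minor sixth is 8 semitones down: D.

D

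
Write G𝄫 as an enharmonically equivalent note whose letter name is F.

F

Plain F sits at the same pitch as Gbb, so on the letter F the same pitch needs a natural: F.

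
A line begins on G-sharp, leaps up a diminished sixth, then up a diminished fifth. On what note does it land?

Bbb

A diminished sixth up from G# is Eb (letter E, 7 semitones up).
A diminished fifth up from Eb is Bbb (letter B, 6 semitones up).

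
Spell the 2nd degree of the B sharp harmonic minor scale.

C##

Degree 2 takes the letter 1 step above B, which is C.
In harmonic minor, degree 2 sits 2 semitones above the tonic. B# + 2 semitones is pitch class 2, spelled on C as C##.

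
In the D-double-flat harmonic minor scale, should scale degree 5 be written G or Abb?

Abb

Each scale degree takes a distinct letter name. Degree 5 of a scale on D must use the letter A.
Abb and G are enharmonically the same pitch, but only Abb uses the letter A, so it is the correct spelling here.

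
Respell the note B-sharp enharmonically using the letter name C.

B# is pitch class 0. The letter C alone is pitch class 0.
Pitch class 0 on C needs no accidental: C.

C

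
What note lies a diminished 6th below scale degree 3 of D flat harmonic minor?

A

Scale degree 3 of Db harmonic minor is Fb.
A diminished sixth (7 semitones) below Fb lands on the letter A, giving A.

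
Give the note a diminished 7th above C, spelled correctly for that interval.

Bbb

A seventh above C lands on the letter B.
A diminished seventh spans 9 semitones, so C moves to pitch class 9. On the letter B that is Bbb.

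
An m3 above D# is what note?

A third above D lands on the letter F.
A minor third spans 3 semitones, so D# moves to pitch class 6. On the letter F that is F#.

F#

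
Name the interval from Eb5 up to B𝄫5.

Counting letters E–F–G–A–B gives a fifth.
Eb→Bbb = 6 semitones, 1 narrower than the perfect fifth (7), so diminished.

diminished fifth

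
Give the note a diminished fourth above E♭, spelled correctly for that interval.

E up a perfect fourth is A, so the target letter is A.
From Eb, a diminished fourth is 4 semitones up: Abb.

Abb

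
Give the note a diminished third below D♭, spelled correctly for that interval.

D down a major third is Bb, so the target letter is B.
From Db, a diminished third is 2 semitones down: B.

B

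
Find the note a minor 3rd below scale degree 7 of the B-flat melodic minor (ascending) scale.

Scale degree 7 of Bb melodic minor (ascending) is A.
A minor third (3 semitones) below A lands on the letter F, giving F#.

F#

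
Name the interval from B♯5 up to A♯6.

Counting letters B–C–D–E–F–G–A gives a seventh.
B#→A# = 10 semitones, 1 narrower than the major seventh (11), so minor.

minor seventh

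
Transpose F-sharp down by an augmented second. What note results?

A second below F lands on the letter E.
An augmented second spans 3 semitones, so F# moves to pitch class 3. On the letter E that is Eb.

Eb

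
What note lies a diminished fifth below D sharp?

D down a perfect fifth is G, so the target letter is G.
From D#, a diminished fifth is 6 semitones down: G##.

G##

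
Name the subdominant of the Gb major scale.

Cb

The Gb major scale runs Gb Ab Bb Cb Db Eb F.
Degree 4 is Cb.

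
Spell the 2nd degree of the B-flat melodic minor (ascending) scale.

C

The Bb melodic minor (ascending) scale runs Bb C Db Eb F G A.
Degree 2 is C.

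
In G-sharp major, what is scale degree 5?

D#

Degree 5 takes the letter 4 steps above G, which is D.
In major, degree 5 sits 7 semitones above the tonic. G# + 7 semitones is pitch class 3, spelled on D as D#.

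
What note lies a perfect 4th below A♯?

A fourth below A lands on the letter E.
A perfect fourth spans 5 semitones, so A# moves to pitch class 5. On the letter E that is E#.

E#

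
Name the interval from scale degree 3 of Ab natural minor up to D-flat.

major second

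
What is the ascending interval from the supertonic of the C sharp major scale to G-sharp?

The supertonic of C# major is D#.
D# up to G#: letters D→G make it a fourth; 5 semitones makes it perfect.

perfect fourth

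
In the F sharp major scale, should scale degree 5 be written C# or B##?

Each scale degree takes a distinct letter name. Degree 5 of a scale on F must use the letter C.
C# and B## are enharmonically the same pitch, but only C# uses the letter C, so it is the correct spelling here.

C#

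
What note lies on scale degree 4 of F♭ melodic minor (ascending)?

Bbb

Degree 4 takes the letter 3 steps above F, which is B.
In melodic minor (ascending), degree 4 sits 5 semitones above the tonic. Fb + 5 semitones is pitch class 9, spelled on B as Bbb.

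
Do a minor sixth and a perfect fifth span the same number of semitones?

No

A minor sixth spans 8 semitones; a perfect fifth spans 7.
The spans differ, so they are not enharmonic equivalents.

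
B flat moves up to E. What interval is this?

Counting letters B–C–D–E gives a fourth.
Bb→E = 6 semitones, 1 wider than the perfect fourth (5), so augmented.

augmented fourth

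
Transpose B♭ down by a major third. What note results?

Gb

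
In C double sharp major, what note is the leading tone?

B##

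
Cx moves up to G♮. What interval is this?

doubly diminished fifth

The letter names run C→G, a span of 4 letter steps, so the interval is some kind of fifth.
C## to G is 5 semitones. A perfect fifth is 7, so 5 makes it doubly diminished.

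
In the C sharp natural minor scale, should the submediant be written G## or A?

Each scale degree takes a distinct letter name. Degree 6 of a scale on C must use the letter A.
A and G## are enharmonically the same pitch, but only A uses the letter A, so it is the correct spelling here.

A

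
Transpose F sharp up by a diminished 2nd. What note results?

A second above F lands on the letter G.
A diminished second spans 0 semitones, so F# moves to pitch class 6. On the letter G that is Gb.

Gb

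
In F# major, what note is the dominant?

Degree 5 takes the letter 4 steps above F, which is C.
In major, degree 5 sits 7 semitones above the tonic. F# + 7 semitones is pitch class 1, spelled on C as C#.

C#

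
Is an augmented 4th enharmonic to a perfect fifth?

No

An augmented fourth spans 6 semitones; a perfect fifth spans 7.
The spans differ, so they are not enharmonic equivalents.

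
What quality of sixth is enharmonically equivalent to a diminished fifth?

doubly diminished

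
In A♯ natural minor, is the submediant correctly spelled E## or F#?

Each scale degree takes a distinct letter name. Degree 6 of a scale on A must use the letter F.
F# and E## are enharmonically the same pitch, but only F# uses the letter F, so it is the correct spelling here.

F#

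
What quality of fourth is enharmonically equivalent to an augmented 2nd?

doubly diminished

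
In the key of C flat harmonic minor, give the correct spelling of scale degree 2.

Degree 2 takes the letter 1 step above C, which is D.
In harmonic minor, degree 2 sits 2 semitones above the tonic. Cb + 2 semitones is pitch class 1, spelled on D as Db.

Db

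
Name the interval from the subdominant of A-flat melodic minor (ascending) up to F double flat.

The subdominant of Ab melodic minor (ascending) is Db.
Db up to Fbb: letters D→F make it a third; 2 semitones makes it diminished.

diminished third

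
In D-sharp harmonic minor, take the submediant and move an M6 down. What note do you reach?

The submediant of D# harmonic minor is B.
A major sixth (9 semitones) below B lands on the letter D, giving D.

D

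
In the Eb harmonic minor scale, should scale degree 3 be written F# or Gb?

Gb

Each scale degree takes a distinct letter name. Degree 3 of a scale on E must use the letter G.
Gb and F# are enharmonically the same pitch, but only Gb uses the letter G, so it is the correct spelling here.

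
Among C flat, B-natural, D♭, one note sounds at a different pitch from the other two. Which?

Db

In 12-tone equal temperament, enharmonic equivalents share a pitch class. Cb is pitch class 11; B is pitch class 11; Db is pitch class 1.
Cb and B share pitch class 11, while Db is pitch class 1.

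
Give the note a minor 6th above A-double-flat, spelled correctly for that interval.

Fbb

A up a major sixth is F#, so the target letter is F.
From Abb, a minor sixth is 8 semitones up: Fbb.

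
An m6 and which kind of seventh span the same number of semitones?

A minor sixth spans 8 semitones.
A seventh spanning 8 semitones is doubly diminished (the major seventh is 11).

doubly diminished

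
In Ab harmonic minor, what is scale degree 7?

G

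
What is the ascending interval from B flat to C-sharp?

augmented second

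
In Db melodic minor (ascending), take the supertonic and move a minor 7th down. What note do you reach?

F

The supertonic of Db melodic minor (ascending) is Eb.
A minor seventh (10 semitones) below Eb lands on the letter F, giving F.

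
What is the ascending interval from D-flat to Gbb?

diminished fourth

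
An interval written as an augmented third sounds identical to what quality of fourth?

perfect

An augmented third spans 5 semitones.
A fourth spanning 5 semitones is perfect (the perfect fourth is 5).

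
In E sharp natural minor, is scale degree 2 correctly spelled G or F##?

Each scale degree takes a distinct letter name. Degree 2 of a scale on E must use the letter F.
F## and G are enharmonically the same pitch, but only F## uses the letter F, so it is the correct spelling here.

F##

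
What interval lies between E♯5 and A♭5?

doubly diminished fourth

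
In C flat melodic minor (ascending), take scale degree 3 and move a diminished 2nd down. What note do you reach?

D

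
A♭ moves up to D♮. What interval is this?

augmented fourth

Counting letters A–B–C–D gives a fourth.
Ab→D = 6 semitones, 1 wider than the perfect fourth (5), so augmented.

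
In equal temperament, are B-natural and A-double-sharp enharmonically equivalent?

Yes

B = pitch class 11 and A## = pitch class 11 — the same pitch class, so they are enharmonic equivalents.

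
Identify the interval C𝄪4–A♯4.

minor sixth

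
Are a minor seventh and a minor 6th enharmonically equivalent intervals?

A minor seventh spans 10 semitones; a minor sixth spans 8.
The spans differ, so they are not enharmonic equivalents.

No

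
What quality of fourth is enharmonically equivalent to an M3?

A major third spans 4 semitones.
A fourth spanning 4 semitones is diminished (the perfect fourth is 5).

diminished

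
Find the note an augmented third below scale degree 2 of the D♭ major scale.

Cbb

Scale degree 2 of Db major is Eb.
An augmented third (5 semitones) below Eb lands on the letter C, giving Cbb.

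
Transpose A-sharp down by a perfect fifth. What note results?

D#

A fifth below A lands on the letter D.
A perfect fifth spans 7 semitones, so A# moves to pitch class 3. On the letter D that is D#.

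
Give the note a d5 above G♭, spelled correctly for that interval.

A fifth above G lands on the letter D.
A diminished fifth spans 6 semitones, so Gb moves to pitch class 0. On the letter D that is Dbb.

Dbb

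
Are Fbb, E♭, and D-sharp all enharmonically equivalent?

Fbb is pitch class 3; Eb is pitch class 3; D# is pitch class 3.
All spellings map to pitch class 3, so they are enharmonically equivalent.

Yes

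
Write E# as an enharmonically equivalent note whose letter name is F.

F

Plain F sits at the same pitch as E#, so on the letter F the same pitch needs a natural: F.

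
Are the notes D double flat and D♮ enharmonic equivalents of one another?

No

Dbb is pitch class 0; D is pitch class 2.
The pitch classes differ (0 vs. 2), so they are not enharmonic equivalents.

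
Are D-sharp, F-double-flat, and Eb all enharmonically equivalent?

Yes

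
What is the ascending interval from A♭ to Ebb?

Counting letters A–B–C–D–E gives a fifth.
Ab→Ebb = 6 semitones, 1 narrower than the perfect fifth (7), so diminished.

diminished fifth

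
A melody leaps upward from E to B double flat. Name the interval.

doubly diminished fifth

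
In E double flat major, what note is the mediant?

Gb

The Ebb major scale runs Ebb Fb Gb Abb Bbb Cb Db.
Degree 3 is Gb.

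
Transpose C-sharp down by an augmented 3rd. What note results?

Ab

A third below C lands on the letter A.
An augmented third spans 5 semitones, so C# moves to pitch class 8. On the letter A that is Ab.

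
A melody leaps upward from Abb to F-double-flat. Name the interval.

minor sixth

Counting letters A–B–C–D–E–F gives a sixth.
Abb→Fbb = 8 semitones, 1 narrower than the major sixth (9), so minor.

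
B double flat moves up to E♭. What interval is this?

The letter names run B→E, a span of 3 letter steps, so the interval is some kind of fourth.
Bbb to Eb is 6 semitones. A perfect fourth is 5, so 6 makes it augmented.

augmented fourth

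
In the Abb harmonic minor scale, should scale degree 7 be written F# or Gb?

Each scale degree takes a distinct letter name. Degree 7 of a scale on A must use the letter G.
Gb and F# are enharmonically the same pitch, but only Gb uses the letter G, so it is the correct spelling here.

Gb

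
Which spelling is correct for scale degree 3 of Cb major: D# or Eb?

Eb

Each scale degree takes a distinct letter name. Degree 3 of a scale on C must use the letter E.
Eb and D# are enharmonically the same pitch, but only Eb uses the letter E, so it is the correct spelling here.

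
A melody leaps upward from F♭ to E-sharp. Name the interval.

doubly augmented seventh

The letter names run F→E, a span of 6 letter steps, so the interval is some kind of seventh.
Fb to E# is 13 semitones. A major seventh is 11, so 13 makes it doubly augmented.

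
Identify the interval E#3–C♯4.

minor sixth

The letter names run E→C, a span of 5 letter steps, so the interval is some kind of sixth.
E# to C# is 8 semitones. A major sixth is 9, so 8 makes it minor.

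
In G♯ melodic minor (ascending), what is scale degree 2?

The G# melodic minor (ascending) scale runs G# A# B C# D# E# F##.
Degree 2 is A#.

A#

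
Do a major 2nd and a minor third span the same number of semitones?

A major second spans 2 semitones; a minor third spans 3.
The spans differ, so they are not enharmonic equivalents.

No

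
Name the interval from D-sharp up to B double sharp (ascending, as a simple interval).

augmented sixth

Counting letters D–E–F–G–A–B gives a sixth.
D#→B## = 10 semitones, 1 wider than the major sixth (9), so augmented.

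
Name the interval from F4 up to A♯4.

augmented third

Counting letters F–G–A gives a third.
F→A# = 5 semitones, 1 wider than the major third (4), so augmented.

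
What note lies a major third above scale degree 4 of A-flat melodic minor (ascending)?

F

Scale degree 4 of Ab melodic minor (ascending) is Db.
A major third (4 semitones) above Db lands on the letter F, giving F.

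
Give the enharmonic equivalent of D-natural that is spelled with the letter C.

C##

Plain C sits 2 semitones below D, so on the letter C the same pitch needs a double sharp: C##.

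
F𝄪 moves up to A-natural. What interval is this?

diminished third

Counting letters F–G–A gives a third.
F##→A = 2 semitones, 2 narrower than the major third (4), so diminished.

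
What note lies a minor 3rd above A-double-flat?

A up a major third is C#, so the target letter is C.
From Abb, a minor third is 3 semitones up: Cbb.

Cbb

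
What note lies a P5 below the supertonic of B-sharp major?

F##

The supertonic of B# major is C##.
A perfect fifth (7 semitones) below C## lands on the letter F, giving F##.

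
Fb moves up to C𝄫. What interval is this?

Counting letters F–G–A–B–C gives a fifth.
Fb→Cbb = 6 semitones, 1 narrower than the perfect fifth (7), so diminished.

diminished fifth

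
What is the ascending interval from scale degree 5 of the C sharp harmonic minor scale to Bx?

augmented third

Scale degree 5 of C# harmonic minor is G#.
G# up to B##: letters G→B make it a third; 5 semitones makes it augmented.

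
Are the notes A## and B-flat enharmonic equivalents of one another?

A## is pitch class 11; Bb is pitch class 10.
The pitch classes differ (11 vs. 10), so they are not enharmonic equivalents.

No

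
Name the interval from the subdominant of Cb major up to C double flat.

diminished fifth

The subdominant of Cb major is Fb.
Fb up to Cbb: letters F→C make it a fifth; 6 semitones makes it diminished.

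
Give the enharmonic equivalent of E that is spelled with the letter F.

Fb

Plain F sits 1 semitone above E, so on the letter F the same pitch needs a flat: Fb.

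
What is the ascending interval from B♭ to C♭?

Counting letters B–C gives a second.
Bb→Cb = 1 semitone, 1 narrower than the major second (2), so minor.

minor second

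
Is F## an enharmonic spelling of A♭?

No

F## is pitch class 7; Ab is pitch class 8.
The pitch classes differ (7 vs. 8), so they are not enharmonic equivalents.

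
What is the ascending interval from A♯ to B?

minor second

The letter names run A→B, a span of 1 letter step, so the interval is some kind of second.
A# to B is 1 semitone. A major second is 2, so 1 makes it minor.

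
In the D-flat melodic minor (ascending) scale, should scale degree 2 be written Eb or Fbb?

Eb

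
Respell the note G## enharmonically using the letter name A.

A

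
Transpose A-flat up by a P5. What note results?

A up a perfect fifth is E, so the target letter is E.
From Ab, a perfect fifth is 7 semitones up: Eb.

Eb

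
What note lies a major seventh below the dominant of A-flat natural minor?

Fb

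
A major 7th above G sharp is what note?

F##

A seventh above G lands on the letter F.
A major seventh spans 11 semitones, so G# moves to pitch class 7. On the letter F that is F##.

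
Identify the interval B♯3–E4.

diminished fourth

Counting letters B–C–D–E gives a fourth.
B#→E = 4 semitones, 1 narrower than the perfect fourth (5), so diminished.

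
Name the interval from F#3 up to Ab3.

Counting letters F–G–A gives a third.
F#→Ab = 2 semitones, 2 narrower than the major third (4), so diminished.

diminished third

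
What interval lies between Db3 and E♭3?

Counting letters D–E gives a second.
Db→Eb = 2 semitones, exactly the major second.

major second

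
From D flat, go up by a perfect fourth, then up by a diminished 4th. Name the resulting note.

Cbb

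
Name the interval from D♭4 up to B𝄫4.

minor sixth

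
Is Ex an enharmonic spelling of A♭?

Two spellings are enharmonically equivalent only if they share a pitch class.
Here E## → 6, Ab → 8; 6 ≠ 8, so they are not.

No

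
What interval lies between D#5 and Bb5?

Counting letters D–E–F–G–A–B gives a sixth.
D#→Bb = 7 semitones, 2 narrower than the major sixth (9), so diminished.

diminished sixth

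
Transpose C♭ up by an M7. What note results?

C up a major seventh is B, so the target letter is B.
From Cb, a major seventh is 11 semitones up: Bb.

Bb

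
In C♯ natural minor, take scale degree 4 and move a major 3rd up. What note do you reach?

A#

Scale degree 4 of C# natural minor is F#.
A major third (4 semitones) above F# lands on the letter A, giving A#.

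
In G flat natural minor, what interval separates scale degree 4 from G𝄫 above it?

Scale degree 4 of Gb natural minor is Cb.
Cb up to Gbb: letters C→G make it a fifth; 6 semitones makes it diminished.

diminished fifth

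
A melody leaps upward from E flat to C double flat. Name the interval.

The letter names run E→C, a span of 5 letter steps, so the interval is some kind of sixth.
Eb to Cbb is 7 semitones. A major sixth is 9, so 7 makes it diminished.

diminished sixth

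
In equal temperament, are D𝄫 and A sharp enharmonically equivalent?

No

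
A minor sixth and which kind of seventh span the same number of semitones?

A minor sixth spans 8 semitones.
A seventh spanning 8 semitones is doubly diminished (the major seventh is 11).

doubly diminished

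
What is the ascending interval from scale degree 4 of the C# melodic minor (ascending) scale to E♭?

diminished seventh

Scale degree 4 of C# melodic minor (ascending) is F#.
F# up to Eb: letters F→E make it a seventh; 9 semitones makes it diminished.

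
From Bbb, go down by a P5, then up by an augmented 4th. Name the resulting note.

Ab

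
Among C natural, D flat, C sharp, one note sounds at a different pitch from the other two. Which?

In 12-tone equal temperament, enharmonic equivalents share a pitch class. C is pitch class 0; Db is pitch class 1; C# is pitch class 1.
Db and C# share pitch class 1, while C is pitch class 0.

C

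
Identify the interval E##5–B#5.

diminished fifth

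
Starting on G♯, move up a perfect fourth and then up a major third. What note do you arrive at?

E#

A perfect fourth up from G# is C# (letter C, 5 semitones up).
A major third up from C# is E# (letter E, 4 semitones up).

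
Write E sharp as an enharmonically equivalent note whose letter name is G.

Plain G sits 2 semitones above E#, so on the letter G the same pitch needs a double flat: Gbb.

Gbb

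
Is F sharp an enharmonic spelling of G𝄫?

No

Two spellings are enharmonically equivalent only if they share a pitch class.
Here F# → 6, Gbb → 5; 5 ≠ 6, so they are not.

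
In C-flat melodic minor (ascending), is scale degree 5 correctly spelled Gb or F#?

Each scale degree takes a distinct letter name. Degree 5 of a scale on C must use the letter G.
Gb and F# are enharmonically the same pitch, but only Gb uses the letter G, so it is the correct spelling here.

Gb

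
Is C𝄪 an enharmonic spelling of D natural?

C## is pitch class 2; D is pitch class 2.
All spellings map to pitch class 2, so they are enharmonically equivalent.

Yes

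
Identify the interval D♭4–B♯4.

doubly augmented sixth

Counting letters D–E–F–G–A–B gives a sixth.
Db→B# = 11 semitones, 2 wider than the major sixth (9), so doubly augmented.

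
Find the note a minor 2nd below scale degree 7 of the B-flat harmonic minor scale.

Scale degree 7 of Bb harmonic minor is A.
A minor second (1 semitone) below A lands on the letter G, giving G#.

G#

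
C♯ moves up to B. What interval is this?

The letter names run C→B, a span of 6 letter steps, so the interval is some kind of seventh.
C# to B is 10 semitones. A major seventh is 11, so 10 makes it minor.

minor seventh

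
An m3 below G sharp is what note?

A third below G lands on the letter E.
A minor third spans 3 semitones, so G# moves to pitch class 5. On the letter E that is E#.

E#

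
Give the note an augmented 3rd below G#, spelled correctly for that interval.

A third below G lands on the letter E.
An augmented third spans 5 semitones, so G# moves to pitch class 3. On the letter E that is Eb.

Eb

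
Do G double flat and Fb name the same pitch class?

No

Gbb is pitch class 5; Fb is pitch class 4.
The pitch classes differ (5 vs. 4), so they are not enharmonic equivalents.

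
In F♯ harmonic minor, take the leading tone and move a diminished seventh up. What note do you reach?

D

The leading tone of F# harmonic minor is E#.
A diminished seventh (9 semitones) above E# lands on the letter D, giving D.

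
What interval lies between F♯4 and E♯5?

major seventh

Counting letters F–G–A–B–C–D–E gives a seventh.
F#→E# = 11 semitones, exactly the major seventh.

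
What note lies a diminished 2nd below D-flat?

D down a major second is C, so the target letter is C.
From Db, a diminished second is 0 semitones down: C#.

C#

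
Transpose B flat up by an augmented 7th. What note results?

B up a major seventh is A#, so the target letter is A.
From Bb, an augmented seventh is 12 semitones up: A#.

A#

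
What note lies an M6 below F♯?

A sixth below F lands on the letter A.
A major sixth spans 9 semitones, so F# moves to pitch class 9. On the letter A that is A.

A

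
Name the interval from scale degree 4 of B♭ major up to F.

Scale degree 4 of Bb major is Eb.
Eb up to F: letters E→F make it a second; 2 semitones makes it major.

major second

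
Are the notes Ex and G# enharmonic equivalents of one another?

E## is pitch class 6; G# is pitch class 8.
The pitch classes differ (6 vs. 8), so they are not enharmonic equivalents.

No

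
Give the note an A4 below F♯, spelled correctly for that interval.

F down a perfect fourth is C, so the target letter is C.
From F#, an augmented fourth is 6 semitones down: C.

C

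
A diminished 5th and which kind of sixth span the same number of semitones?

A diminished fifth spans 6 semitones.
A sixth spanning 6 semitones is doubly diminished (the major sixth is 9).

doubly diminished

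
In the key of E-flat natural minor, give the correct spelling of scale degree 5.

Bb

The Eb natural minor scale runs Eb F Gb Ab Bb Cb Db.
Degree 5 is Bb.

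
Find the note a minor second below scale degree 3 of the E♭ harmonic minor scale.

F

Scale degree 3 of Eb harmonic minor is Gb.
A minor second (1 semitone) below Gb lands on the letter F, giving F.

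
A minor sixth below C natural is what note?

C down a major sixth is Eb, so the target letter is E.
From C, a minor sixth is 8 semitones down: E.

E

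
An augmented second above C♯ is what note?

D##

C up a major second is D, so the target letter is D.
From C#, an augmented second is 3 semitones up: D##.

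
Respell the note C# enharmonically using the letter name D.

Plain D sits 1 semitone above C#, so on the letter D the same pitch needs a flat: Db.

Db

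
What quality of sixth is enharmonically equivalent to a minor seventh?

augmented

A minor seventh spans 10 semitones.
A sixth spanning 10 semitones is augmented (the major sixth is 9).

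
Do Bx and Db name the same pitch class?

B## is pitch class 1; Db is pitch class 1.
All spellings map to pitch class 1, so they are enharmonically equivalent.

Yes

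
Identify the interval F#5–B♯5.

augmented fourth

Counting letters F–G–A–B gives a fourth.
F#→B# = 6 semitones, 1 wider than the perfect fourth (5), so augmented.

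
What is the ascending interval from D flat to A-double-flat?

diminished fifth

The letter names run D→A, a span of 4 letter steps, so the interval is some kind of fifth.
Db to Abb is 6 semitones. A perfect fifth is 7, so 6 makes it diminished.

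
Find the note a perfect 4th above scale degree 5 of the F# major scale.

Scale degree 5 of F# major is C#.
A perfect fourth (5 semitones) above C# lands on the letter F, giving F#.

F#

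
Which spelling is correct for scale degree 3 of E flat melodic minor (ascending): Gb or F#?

Each scale degree takes a distinct letter name. Degree 3 of a scale on E must use the letter G.
Gb and F# are enharmonically the same pitch, but only Gb uses the letter G, so it is the correct spelling here.

Gb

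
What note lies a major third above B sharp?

D##

A third above B lands on the letter D.
A major third spans 4 semitones, so B# moves to pitch class 4. On the letter D that is D##.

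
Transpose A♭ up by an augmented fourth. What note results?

A fourth above A lands on the letter D.
An augmented fourth spans 6 semitones, so Ab moves to pitch class 2. On the letter D that is D.

D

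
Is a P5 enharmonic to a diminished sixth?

Yes

A perfect fifth spans 7 semitones; a diminished sixth spans 7.
They are enharmonically equivalent.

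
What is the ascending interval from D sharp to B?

minor sixth

Counting letters D–E–F–G–A–B gives a sixth.
D#→B = 8 semitones, 1 narrower than the major sixth (9), so minor.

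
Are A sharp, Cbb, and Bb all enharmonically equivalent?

Yes

A# is pitch class 10; Cbb is pitch class 10; Bb is pitch class 10.
All spellings map to pitch class 10, so they are enharmonically equivalent.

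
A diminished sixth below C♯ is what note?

E##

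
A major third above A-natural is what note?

C#

A up a major third is C#, so the target letter is C.
From A, a major third is 4 semitones up: C#.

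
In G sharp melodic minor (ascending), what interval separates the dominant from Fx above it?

major third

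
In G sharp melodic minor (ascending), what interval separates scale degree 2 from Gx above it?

Scale degree 2 of G# melodic minor (ascending) is A#.
A# up to G##: letters A→G make it a seventh; 11 semitones makes it major.

major seventh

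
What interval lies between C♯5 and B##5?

augmented seventh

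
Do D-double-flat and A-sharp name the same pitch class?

Dbb is pitch class 0; A# is pitch class 10.
The pitch classes differ (0 vs. 10), so they are not enharmonic equivalents.

No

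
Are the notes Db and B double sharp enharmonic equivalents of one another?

Yes

Db is pitch class 1; B## is pitch class 1.
All spellings map to pitch class 1, so they are enharmonically equivalent.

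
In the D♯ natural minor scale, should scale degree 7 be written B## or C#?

Each scale degree takes a distinct letter name. Degree 7 of a scale on D must use the letter C.
C# and B## are enharmonically the same pitch, but only C# uses the letter C, so it is the correct spelling here.

C#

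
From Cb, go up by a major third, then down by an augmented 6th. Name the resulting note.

A major third up from Cb is Eb (letter E, 4 semitones up).
An augmented sixth down from Eb is Gbb (letter G, 10 semitones down).

Gbb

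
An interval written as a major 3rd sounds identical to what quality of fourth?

diminished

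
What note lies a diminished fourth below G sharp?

D##

G down a perfect fourth is D, so the target letter is D.
From G#, a diminished fourth is 4 semitones down: D##.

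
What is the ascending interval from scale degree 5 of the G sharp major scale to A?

diminished fifth

Scale degree 5 of G# major is D#.
D# up to A: letters D→A make it a fifth; 6 semitones makes it diminished.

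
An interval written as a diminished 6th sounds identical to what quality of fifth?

A diminished sixth spans 7 semitones.
A fifth spanning 7 semitones is perfect (the perfect fifth is 7).

perfect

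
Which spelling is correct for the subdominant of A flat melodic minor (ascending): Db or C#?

Each scale degree takes a distinct letter name. Degree 4 of a scale on A must use the letter D.
Db and C# are enharmonically the same pitch, but only Db uses the letter D, so it is the correct spelling here.

Db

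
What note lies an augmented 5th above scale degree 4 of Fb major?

Scale degree 4 of Fb major is Bbb.
An augmented fifth (8 semitones) above Bbb lands on the letter F, giving F.

F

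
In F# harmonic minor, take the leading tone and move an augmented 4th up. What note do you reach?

The leading tone of F# harmonic minor is E#.
An augmented fourth (6 semitones) above E# lands on the letter A, giving A##.

A##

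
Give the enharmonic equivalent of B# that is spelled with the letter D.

Dbb

Plain D sits 2 semitones above B#, so on the letter D the same pitch needs a double flat: Dbb.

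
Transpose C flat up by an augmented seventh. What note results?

B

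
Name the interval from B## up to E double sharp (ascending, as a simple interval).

The letter names run B→E, a span of 3 letter steps, so the interval is some kind of fourth.
B## to E## is 5 semitones. A perfect fourth is 5, so 5 makes it perfect.

perfect fourth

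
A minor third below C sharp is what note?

A third below C lands on the letter A.
A minor third spans 3 semitones, so C# moves to pitch class 10. On the letter A that is A#.

A#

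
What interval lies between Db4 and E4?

augmented second

Counting letters D–E gives a second.
Db→E = 3 semitones, 1 wider than the major second (2), so augmented.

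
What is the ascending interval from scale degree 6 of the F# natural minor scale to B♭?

minor sixth

Scale degree 6 of F# natural minor is D.
D up to Bb: letters D→B make it a sixth; 8 semitones makes it minor.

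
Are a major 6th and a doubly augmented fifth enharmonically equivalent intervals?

A major sixth spans 9 semitones; a doubly augmented fifth spans 9.
They are enharmonically equivalent.

Yes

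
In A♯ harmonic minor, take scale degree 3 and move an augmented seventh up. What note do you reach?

B##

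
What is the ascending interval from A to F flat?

The letter names run A→F, a span of 5 letter steps, so the interval is some kind of sixth.
A to Fb is 7 semitones. A major sixth is 9, so 7 makes it diminished.

diminished sixth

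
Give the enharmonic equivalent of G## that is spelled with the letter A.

Plain A sits at the same pitch as G##, so on the letter A the same pitch needs a natural: A.

A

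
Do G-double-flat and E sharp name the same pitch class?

Gbb is pitch class 5; E# is pitch class 5.
All spellings map to pitch class 5, so they are enharmonically equivalent.

Yes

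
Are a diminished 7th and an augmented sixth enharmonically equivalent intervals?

A diminished seventh spans 9 semitones; an augmented sixth spans 10.
The spans differ, so they are not enharmonic equivalents.

No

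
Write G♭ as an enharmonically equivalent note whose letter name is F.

F#

Plain F sits 1 semitone below Gb, so on the letter F the same pitch needs a sharp: F#.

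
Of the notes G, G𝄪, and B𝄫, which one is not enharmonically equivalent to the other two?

G

In 12-tone equal temperament, enharmonic equivalents share a pitch class. G is pitch class 7; G## is pitch class 9; Bbb is pitch class 9.
G## and Bbb share pitch class 9, while G is pitch class 7.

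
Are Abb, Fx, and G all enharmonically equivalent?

Abb = pitch class 7 and F## = pitch class 7 and G = pitch class 7 — the same pitch class, so they are enharmonic equivalents.

Yes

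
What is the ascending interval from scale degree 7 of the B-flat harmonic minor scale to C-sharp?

major third

Scale degree 7 of Bb harmonic minor is A.
A up to C#: letters A→C make it a third; 4 semitones makes it major.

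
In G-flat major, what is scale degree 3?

Bb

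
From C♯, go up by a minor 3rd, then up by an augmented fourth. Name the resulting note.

A#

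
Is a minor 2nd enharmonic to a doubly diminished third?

A minor second spans 1 semitone; a doubly diminished third spans 1.
They are enharmonically equivalent.

Yes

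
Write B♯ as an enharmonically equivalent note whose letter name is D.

Plain D sits 2 semitones above B#, so on the letter D the same pitch needs a double flat: Dbb.

Dbb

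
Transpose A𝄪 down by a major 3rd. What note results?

F##

A down a major third is F, so the target letter is F.
From A##, a major third is 4 semitones down: F##.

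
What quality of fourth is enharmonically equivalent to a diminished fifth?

augmented

A diminished fifth spans 6 semitones.
A fourth spanning 6 semitones is augmented (the perfect fourth is 5).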